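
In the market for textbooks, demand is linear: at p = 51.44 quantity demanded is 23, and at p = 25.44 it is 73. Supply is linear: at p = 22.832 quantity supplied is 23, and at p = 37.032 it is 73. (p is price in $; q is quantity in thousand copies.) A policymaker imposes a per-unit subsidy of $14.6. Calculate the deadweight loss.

$132.56 thousand

Demand slope = (25.44 − 51.44)/(73 − 23) = −0.52, so p = 63.4 − 0.52q.
Supply slope = (37.032 − 22.832)/(73 − 23) = 0.284, so p = 16.3 + 0.284q.
Competitive equilibrium: 63.4 − 0.52q = 16.3 + 0.284q → q* = 58.5821, p* = 32.9373.
The subsidy lowers effective supply by 14.6: p = 1.7 + 0.284q.
New quantity: 63.4 − 0.52q = 1.7 + 0.284q → q' = 76.7413.
Overproduction Δq = 76.7413 − 58.5821 = 18.1592; wedge = subsidy = 14.6.
The triangle = ½ × 18.1592 × 14.6 = $132.56 thousand.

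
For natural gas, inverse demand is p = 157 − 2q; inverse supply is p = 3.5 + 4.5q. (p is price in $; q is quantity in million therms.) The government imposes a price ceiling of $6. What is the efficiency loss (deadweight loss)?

Competitive equilibrium: 157 − 2q = 3.5 + 4.5q → q* = 23.61538, p* = 109.76923.
At the ceiling p = 6, quantity supplied = (6 − 3.5)/4.5 = 0.55556.
Willingness to pay at q' = 0.55556: 157 − 2·0.55556 = 155.88888.
Δq = 23.61538 − 0.55556 = 23.05982; wedge = 155.88888 − 6 = 149.88888.
Welfare loss = ½ × 23.05982 × 149.88888 = $1728.21 million.

$1728.21 million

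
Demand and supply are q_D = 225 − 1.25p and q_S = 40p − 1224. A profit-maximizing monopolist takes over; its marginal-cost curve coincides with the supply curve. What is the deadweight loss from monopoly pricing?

In inverse form: demand p = 180 − 0.8q, supply p = 30.6 + 0.025q.
Competitive equilibrium: 180 − 0.8q = 30.6 + 0.025q → q* = 181.09091, p* = 35.12727.
Marginal revenue: MR = 180 − 1.6q. Set MR = MC: 180 − 1.6q = 30.6 + 0.025q → q_m = 91.93846.
Price p_m = 180 − 0.8·91.93846 = 106.44923; MC(q_m) = 30.6 + 0.025·91.93846 = 32.89846.
Competitive q* = 181.09091, so Δq = 89.15245; wedge = 106.44923 − 32.89846 = 73.55077.
DWL = ½ × 89.15245 × 73.55077 = 3278.62.

3278.62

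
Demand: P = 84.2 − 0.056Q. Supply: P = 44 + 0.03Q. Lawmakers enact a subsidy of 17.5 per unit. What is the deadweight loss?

Competitive equilibrium: 84.2 − 0.056Q = 44 + 0.03Q → Q* = 467.4419, P* = 58.0233.
The subsidy lowers effective supply by 17.5: P = 26.5 + 0.03Q.
New quantity: 84.2 − 0.056Q = 26.5 + 0.03Q → Q' = 670.9302.
Overproduction ΔQ = 670.9302 − 467.4419 = 203.4883; wedge = subsidy = 17.5.
Deadweight loss = ½ × 203.4883 × 17.5 = 1780.52.

1780.52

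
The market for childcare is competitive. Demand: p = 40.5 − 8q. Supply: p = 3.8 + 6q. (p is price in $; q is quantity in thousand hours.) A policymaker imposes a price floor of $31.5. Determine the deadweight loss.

$15.68 thousand

Competitive equilibrium: 40.5 − 8q = 3.8 + 6q → q* = 2.62143, p* = 19.52857.
At the floor p = 31.5, quantity demanded = (40.5 − 31.5)/8 = 1.125.
Sellers' marginal cost at q' = 1.125: 3.8 + 6·1.125 = 10.55.
Δq = 2.62143 − 1.125 = 1.49643; wedge = 31.5 − 10.55 = 20.95.
The triangle = ½ × 1.49643 × 20.95 = $15.68 thousand.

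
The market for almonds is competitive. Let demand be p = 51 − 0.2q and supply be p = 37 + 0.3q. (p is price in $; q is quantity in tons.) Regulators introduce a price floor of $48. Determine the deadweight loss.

Competitive equilibrium: 51 − 0.2q = 37 + 0.3q → q* = 28, p* = 45.4.
At the floor p = 48, quantity demanded = (51 − 48)/0.2 = 15.
Sellers' marginal cost at q' = 15: 37 + 0.3·15 = 41.5.
Δq = 28 − 15 = 13; wedge = 48 − 41.5 = 6.5.
DWL = ½ × 13 × 6.5 = $42.25.

$42.25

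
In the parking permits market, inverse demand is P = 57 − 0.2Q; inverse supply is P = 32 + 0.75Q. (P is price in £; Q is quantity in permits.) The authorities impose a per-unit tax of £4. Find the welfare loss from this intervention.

£8.42

Competitive equilibrium: 57 − 0.2Q = 32 + 0.75Q → Q* = 26.3158, P* = 51.7368.
With the tax, the buyer price exceeds the seller price by 4: (57 − 0.2Q) − (32 + 0.75Q) = 4 → Q' = 22.1053.
ΔQ = 26.3158 − 22.1053 = 4.2105; the wedge equals the tax, 4.
The triangle = ½ × 4.2105 × 4 = £8.42.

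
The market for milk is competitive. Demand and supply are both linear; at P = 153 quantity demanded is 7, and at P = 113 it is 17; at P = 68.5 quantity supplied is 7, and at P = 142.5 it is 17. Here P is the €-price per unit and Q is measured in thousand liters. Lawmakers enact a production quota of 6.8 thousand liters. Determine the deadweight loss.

Demand slope = (113 − 153)/(17 − 7) = −4, so P = 181 − 4Q.
Supply slope = (142.5 − 68.5)/(17 − 7) = 7.4, so P = 16.7 + 7.4Q.
Competitive equilibrium: 181 − 4Q = 16.7 + 7.4Q → Q* = 14.4123, P* = 123.3509.
At Q = 6.8: demand price = 181 − 4·6.8 = 153.8; supply price = 16.7 + 7.4·6.8 = 67.02.
ΔQ = 14.4123 − 6.8 = 7.6123; wedge = 153.8 − 67.02 = 86.78.
Deadweight loss = ½ × 7.6123 × 86.78 = €330.30 thousand.

€330.30 thousand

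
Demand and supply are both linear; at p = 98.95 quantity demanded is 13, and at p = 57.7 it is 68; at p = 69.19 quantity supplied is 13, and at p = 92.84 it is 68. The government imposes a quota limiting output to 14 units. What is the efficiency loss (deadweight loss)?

Demand slope = (57.7 − 98.95)/(68 − 13) = −0.75, so p = 108.7 − 0.75q.
Supply slope = (92.84 − 69.19)/(68 − 13) = 0.43, so p = 63.6 + 0.43q.
Competitive equilibrium: 108.7 − 0.75q = 63.6 + 0.43q → q* = 38.2203, p* = 80.0347.
At q = 14: demand price = 108.7 − 0.75·14 = 98.2; supply price = 63.6 + 0.43·14 = 69.62.
Δq = 38.2203 − 14 = 24.2203; wedge = 98.2 − 69.62 = 28.58.
The triangle = ½ × 24.2203 × 28.58 = 346.11.

346.11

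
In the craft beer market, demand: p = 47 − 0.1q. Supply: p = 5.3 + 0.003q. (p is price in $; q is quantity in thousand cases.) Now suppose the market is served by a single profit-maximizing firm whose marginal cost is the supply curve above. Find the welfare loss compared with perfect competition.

$2048.39 thousand

Competitive equilibrium: 47 − 0.1q = 5.3 + 0.003q → q* = 404.85437, p* = 6.51456.
Marginal revenue: MR = 47 − 0.2q. Set MR = MC: 47 − 0.2q = 5.3 + 0.003q → q_m = 205.41872.
Price p_m = 47 − 0.1·205.41872 = 26.45813; MC(q_m) = 5.3 + 0.003·205.41872 = 5.91626.
Competitive q* = 404.85437, so Δq = 199.43565; wedge = 26.45813 − 5.91626 = 20.54187.
DWL = ½ × 199.43565 × 20.54187 = $2048.39 thousand.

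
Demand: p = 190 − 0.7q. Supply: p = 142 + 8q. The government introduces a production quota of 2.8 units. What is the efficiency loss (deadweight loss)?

32.12

Competitive equilibrium: 190 − 0.7q = 142 + 8q → q* = 5.5172, p* = 186.1379.
At q = 2.8: demand price = 190 − 0.7·2.8 = 188.04; supply price = 142 + 8·2.8 = 164.4.
Δq = 5.5172 − 2.8 = 2.7172; wedge = 188.04 − 164.4 = 23.64.
Welfare loss = ½ × 2.7172 × 23.64 = 32.12.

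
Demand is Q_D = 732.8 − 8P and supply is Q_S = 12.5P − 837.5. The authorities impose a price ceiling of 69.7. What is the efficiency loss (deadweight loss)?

762.50

In inverse form: demand P = 91.6 − 0.125Q, supply P = 67 + 0.08Q.
Competitive equilibrium: 91.6 − 0.125Q = 67 + 0.08Q → Q* = 120, P* = 76.6.
At the ceiling P = 69.7, quantity supplied = (69.7 − 67)/0.08 = 33.75.
Willingness to pay at Q' = 33.75: 91.6 − 0.125·33.75 = 87.38125.
ΔQ = 120 − 33.75 = 86.25; wedge = 87.38125 − 69.7 = 17.68125.
Welfare loss = ½ × 86.25 × 17.68125 = 762.50.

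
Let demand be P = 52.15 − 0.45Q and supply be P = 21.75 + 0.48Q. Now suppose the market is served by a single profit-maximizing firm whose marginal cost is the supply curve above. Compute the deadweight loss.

Competitive equilibrium: 52.15 − 0.45Q = 21.75 + 0.48Q → Q* = 32.6882, P* = 37.4403.
Marginal revenue: MR = 52.15 − 0.9Q. Set MR = MC: 52.15 − 0.9Q = 21.75 + 0.48Q → Q_m = 22.029.
Price P_m = 52.15 − 0.45·22.029 = 42.237; MC(Q_m) = 21.75 + 0.48·22.029 = 32.3239.
Competitive Q* = 32.6882, so ΔQ = 10.6592; wedge = 42.237 − 32.3239 = 9.9131.
DWL = ½ × 10.6592 × 9.9131 = 52.83.

52.83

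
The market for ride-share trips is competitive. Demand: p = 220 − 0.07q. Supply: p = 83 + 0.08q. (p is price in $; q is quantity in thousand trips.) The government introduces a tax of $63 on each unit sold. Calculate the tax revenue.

Competitive equilibrium: 220 − 0.07q = 83 + 0.08q → q* = 913.3333, p* = 156.0667.
With the tax, the buyer price exceeds the seller price by 63: (220 − 0.07q) − (83 + 0.08q) = 63 → q' = 493.3333.
Tax revenue = 63 × 493.3333 = $31080 thousand.

$31080 thousand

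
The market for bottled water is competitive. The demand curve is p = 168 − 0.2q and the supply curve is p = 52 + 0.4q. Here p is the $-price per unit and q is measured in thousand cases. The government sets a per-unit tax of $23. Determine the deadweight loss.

$440.83 thousand

Competitive equilibrium: 168 − 0.2q = 52 + 0.4q → q* = 193.3333, p* = 129.3333.
With the tax, the buyer price exceeds the seller price by 23: (168 − 0.2q) − (52 + 0.4q) = 23 → q' = 155.
Δq = 193.3333 − 155 = 38.3333; the wedge equals the tax, 23.
DWL = ½ × 38.3333 × 23 = $440.83 thousand.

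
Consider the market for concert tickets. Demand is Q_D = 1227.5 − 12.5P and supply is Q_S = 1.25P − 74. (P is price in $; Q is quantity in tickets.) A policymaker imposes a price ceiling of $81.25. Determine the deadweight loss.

In inverse form: demand P = 98.2 − 0.08Q, supply P = 59.2 + 0.8Q.
Competitive equilibrium: 98.2 − 0.08Q = 59.2 + 0.8Q → Q* = 44.3182, P* = 94.6545.
At the ceiling P = 81.25, quantity supplied = (81.25 − 59.2)/0.8 = 27.5625.
Willingness to pay at Q' = 27.5625: 98.2 − 0.08·27.5625 = 95.995.
ΔQ = 44.3182 − 27.5625 = 16.7557; wedge = 95.995 − 81.25 = 14.745.
Deadweight loss = ½ × 16.7557 × 14.745 = $123.53.

$123.53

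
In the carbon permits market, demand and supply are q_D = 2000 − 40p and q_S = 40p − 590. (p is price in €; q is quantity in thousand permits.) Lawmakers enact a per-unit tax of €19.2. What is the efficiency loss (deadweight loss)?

In inverse form: demand p = 50 − 0.025q, supply p = 14.75 + 0.025q.
Competitive equilibrium: 50 − 0.025q = 14.75 + 0.025q → q* = 705, p* = 32.375.
With the tax, the buyer price exceeds the seller price by 19.2: (50 − 0.025q) − (14.75 + 0.025q) = 19.2 → q' = 321.
Δq = 705 − 321 = 384; the wedge equals the tax, 19.2.
Deadweight loss = ½ × 384 × 19.2 = €3686.40 thousand.

€3686.40 thousand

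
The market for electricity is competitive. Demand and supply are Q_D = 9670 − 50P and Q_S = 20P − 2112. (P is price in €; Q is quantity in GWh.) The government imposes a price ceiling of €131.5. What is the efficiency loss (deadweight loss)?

In inverse form: demand P = 193.4 − 0.02Q, supply P = 105.6 + 0.05Q.
Competitive equilibrium: 193.4 − 0.02Q = 105.6 + 0.05Q → Q* = 1254.2857, P* = 168.3143.
At the ceiling P = 131.5, quantity supplied = (131.5 − 105.6)/0.05 = 518.
Willingness to pay at Q' = 518: 193.4 − 0.02·518 = 183.04.
ΔQ = 1254.2857 − 518 = 736.2857; wedge = 183.04 − 131.5 = 51.54.
Deadweight loss = ½ × 736.2857 × 51.54 = €18974.08.

€18974.08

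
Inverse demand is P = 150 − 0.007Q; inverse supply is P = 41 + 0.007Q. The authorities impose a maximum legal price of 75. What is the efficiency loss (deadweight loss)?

60035.71

Competitive equilibrium: 150 − 0.007Q = 41 + 0.007Q → Q* = 7785.7143, P* = 95.5.
At the ceiling P = 75, quantity supplied = (75 − 41)/0.007 = 4857.1429.
Willingness to pay at Q' = 4857.1429: 150 − 0.007·4857.1429 = 116.
ΔQ = 7785.7143 − 4857.1429 = 2928.5714; wedge = 116 − 75 = 41.
DWL = ½ × 2928.5714 × 41 = 60035.71.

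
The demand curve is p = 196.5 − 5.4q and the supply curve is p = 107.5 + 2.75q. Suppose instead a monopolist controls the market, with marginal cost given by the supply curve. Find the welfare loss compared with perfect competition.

Competitive equilibrium: 196.5 − 5.4q = 107.5 + 2.75q → q* = 10.9202, p* = 137.5307.
Marginal revenue: MR = 196.5 − 10.8q. Set MR = MC: 196.5 − 10.8q = 107.5 + 2.75q → q_m = 6.5683.
Price p_m = 196.5 − 5.4·6.5683 = 161.0312; MC(q_m) = 107.5 + 2.75·6.5683 = 125.5628.
Competitive q* = 10.9202, so Δq = 4.3519; wedge = 161.0312 − 125.5628 = 35.4684.
Deadweight loss = ½ × 4.3519 × 35.4684 = 77.18.

77.18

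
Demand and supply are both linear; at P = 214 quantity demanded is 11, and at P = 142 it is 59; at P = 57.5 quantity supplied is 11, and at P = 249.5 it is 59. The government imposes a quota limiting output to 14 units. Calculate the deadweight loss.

Demand slope = (142 − 214)/(59 − 11) = −1.5, so P = 230.5 − 1.5Q.
Supply slope = (249.5 − 57.5)/(59 − 11) = 4, so P = 13.5 + 4Q.
Competitive equilibrium: 230.5 − 1.5Q = 13.5 + 4Q → Q* = 39.4545, P* = 171.3182.
At Q = 14: demand price = 230.5 − 1.5·14 = 209.5; supply price = 13.5 + 4·14 = 69.5.
ΔQ = 39.4545 − 14 = 25.4545; wedge = 209.5 − 69.5 = 140.
Deadweight loss = ½ × 25.4545 × 140 = 1781.82.

1781.82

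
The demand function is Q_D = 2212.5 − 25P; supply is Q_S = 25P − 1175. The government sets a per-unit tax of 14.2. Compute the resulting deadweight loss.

1260.25

In inverse form: demand P = 88.5 − 0.04Q, supply P = 47 + 0.04Q.
Competitive equilibrium: 88.5 − 0.04Q = 47 + 0.04Q → Q* = 518.75, P* = 67.75.
With the tax, the buyer price exceeds the seller price by 14.2: (88.5 − 0.04Q) − (47 + 0.04Q) = 14.2 → Q' = 341.25.
ΔQ = 518.75 − 341.25 = 177.5; the wedge equals the tax, 14.2.
Welfare loss = ½ × 177.5 × 14.2 = 1260.25.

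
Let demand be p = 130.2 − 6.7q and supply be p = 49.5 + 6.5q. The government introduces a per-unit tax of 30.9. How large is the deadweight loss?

Competitive equilibrium: 130.2 − 6.7q = 49.5 + 6.5q → q* = 6.1136, p* = 89.2386.
With the tax, the buyer price exceeds the seller price by 30.9: (130.2 − 6.7q) − (49.5 + 6.5q) = 30.9 → q' = 3.7727.
Δq = 6.1136 − 3.7727 = 2.3409; the wedge equals the tax, 30.9.
DWL = ½ × 2.3409 × 30.9 = 36.17.

36.17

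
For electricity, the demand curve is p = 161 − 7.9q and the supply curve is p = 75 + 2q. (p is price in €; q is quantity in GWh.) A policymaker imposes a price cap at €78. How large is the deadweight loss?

Competitive equilibrium: 161 − 7.9q = 75 + 2q → q* = 8.6869, p* = 92.3737.
At the ceiling p = 78, quantity supplied = (78 − 75)/2 = 1.5.
Willingness to pay at q' = 1.5: 161 − 7.9·1.5 = 149.15.
Δq = 8.6869 − 1.5 = 7.1869; wedge = 149.15 − 78 = 71.15.
DWL = ½ × 7.1869 × 71.15 = €255.67.

€255.67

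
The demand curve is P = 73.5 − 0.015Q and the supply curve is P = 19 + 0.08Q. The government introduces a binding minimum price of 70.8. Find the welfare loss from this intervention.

7361.89

Competitive equilibrium: 73.5 − 0.015Q = 19 + 0.08Q → Q* = 573.6842, P* = 64.8947.
At the floor P = 70.8, quantity demanded = (73.5 − 70.8)/0.015 = 180.
Sellers' marginal cost at Q' = 180: 19 + 0.08·180 = 33.4.
ΔQ = 573.6842 − 180 = 393.6842; wedge = 70.8 − 33.4 = 37.4.
DWL = ½ × 393.6842 × 37.4 = 7361.89.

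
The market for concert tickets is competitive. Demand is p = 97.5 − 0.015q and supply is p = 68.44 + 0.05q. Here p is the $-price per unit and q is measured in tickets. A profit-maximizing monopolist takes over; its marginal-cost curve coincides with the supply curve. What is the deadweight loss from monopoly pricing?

$228.38

Competitive equilibrium: 97.5 − 0.015q = 68.44 + 0.05q → q* = 447.0769, p* = 90.7938.
Marginal revenue: MR = 97.5 − 0.03q. Set MR = MC: 97.5 − 0.03q = 68.44 + 0.05q → q_m = 363.25.
Price p_m = 97.5 − 0.015·363.25 = 92.0513; MC(q_m) = 68.44 + 0.05·363.25 = 86.6025.
Competitive q* = 447.0769, so Δq = 83.8269; wedge = 92.0513 − 86.6025 = 5.4488.
The triangle = ½ × 83.8269 × 5.4488 = $228.38.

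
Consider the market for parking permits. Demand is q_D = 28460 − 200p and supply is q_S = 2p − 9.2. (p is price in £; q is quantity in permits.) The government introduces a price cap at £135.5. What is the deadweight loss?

£29.85

In inverse form: demand p = 142.3 − 0.005q, supply p = 4.6 + 0.5q.
Competitive equilibrium: 142.3 − 0.005q = 4.6 + 0.5q → q* = 272.6733, p* = 140.9366.
At the ceiling p = 135.5, quantity supplied = (135.5 − 4.6)/0.5 = 261.8.
Willingness to pay at q' = 261.8: 142.3 − 0.005·261.8 = 140.991.
Δq = 272.6733 − 261.8 = 10.8733; wedge = 140.991 − 135.5 = 5.491.
Deadweight loss = ½ × 10.8733 × 5.491 = £29.85.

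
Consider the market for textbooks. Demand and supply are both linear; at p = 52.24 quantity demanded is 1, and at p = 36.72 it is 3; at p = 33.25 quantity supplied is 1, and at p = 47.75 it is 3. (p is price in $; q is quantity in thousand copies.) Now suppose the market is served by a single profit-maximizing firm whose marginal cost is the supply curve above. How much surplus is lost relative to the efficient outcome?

Demand slope = (36.72 − 52.24)/(3 − 1) = −7.76, so p = 60 − 7.76q.
Supply slope = (47.75 − 33.25)/(3 − 1) = 7.25, so p = 26 + 7.25q.
Competitive equilibrium: 60 − 7.76q = 26 + 7.25q → q* = 2.2652, p* = 42.4224.
Marginal revenue: MR = 60 − 15.52q. Set MR = MC: 60 − 15.52q = 26 + 7.25q → q_m = 1.4932.
Price p_m = 60 − 7.76·1.4932 = 48.4128; MC(q_m) = 26 + 7.25·1.4932 = 36.8257.
Competitive q* = 2.2652, so Δq = 0.772; wedge = 48.4128 − 36.8257 = 11.5871.
Welfare loss = ½ × 0.772 × 11.5871 = $4.47 thousand.

$4.47 thousand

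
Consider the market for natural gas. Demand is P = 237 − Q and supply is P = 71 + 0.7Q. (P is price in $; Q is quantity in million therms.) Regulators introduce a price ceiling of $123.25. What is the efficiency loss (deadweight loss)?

$449.81 million

Competitive equilibrium: 237 − Q = 71 + 0.7Q → Q* = 97.6471, P* = 139.3529.
At the ceiling P = 123.25, quantity supplied = (123.25 − 71)/0.7 = 74.6429.
Willingness to pay at Q' = 74.6429: 237 − 1·74.6429 = 162.3571.
ΔQ = 97.6471 − 74.6429 = 23.0042; wedge = 162.3571 − 123.25 = 39.1071.
The triangle = ½ × 23.0042 × 39.1071 = $449.81 million.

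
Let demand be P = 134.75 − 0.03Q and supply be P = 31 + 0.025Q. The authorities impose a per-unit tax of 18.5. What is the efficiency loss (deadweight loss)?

3111.36

Competitive equilibrium: 134.75 − 0.03Q = 31 + 0.025Q → Q* = 1886.3636, P* = 78.1591.
With the tax, the buyer price exceeds the seller price by 18.5: (134.75 − 0.03Q) − (31 + 0.025Q) = 18.5 → Q' = 1550.
ΔQ = 1886.3636 − 1550 = 336.3636; the wedge equals the tax, 18.5.
Welfare loss = ½ × 336.3636 × 18.5 = 3111.36.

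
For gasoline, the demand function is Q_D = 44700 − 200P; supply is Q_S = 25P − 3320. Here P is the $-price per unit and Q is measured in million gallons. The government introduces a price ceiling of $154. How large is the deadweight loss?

$49654.69 million

In inverse form: demand P = 223.5 − 0.005Q, supply P = 132.8 + 0.04Q.
Competitive equilibrium: 223.5 − 0.005Q = 132.8 + 0.04Q → Q* = 2015.55556, P* = 213.42222.
At the ceiling P = 154, quantity supplied = (154 − 132.8)/0.04 = 530.
Willingness to pay at Q' = 530: 223.5 − 0.005·530 = 220.85.
ΔQ = 2015.55556 − 530 = 1485.55556; wedge = 220.85 − 154 = 66.85.
DWL = ½ × 1485.55556 × 66.85 = $49654.69 million.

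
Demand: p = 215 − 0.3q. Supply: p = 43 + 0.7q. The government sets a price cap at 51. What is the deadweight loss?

12891.59

Competitive equilibrium: 215 − 0.3q = 43 + 0.7q → q* = 172, p* = 163.4.
At the ceiling p = 51, quantity supplied = (51 − 43)/0.7 = 11.4286.
Willingness to pay at q' = 11.4286: 215 − 0.3·11.4286 = 211.5714.
Δq = 172 − 11.4286 = 160.5714; wedge = 211.5714 − 51 = 160.5714.
DWL = ½ × 160.5714 × 160.5714 = 12891.59.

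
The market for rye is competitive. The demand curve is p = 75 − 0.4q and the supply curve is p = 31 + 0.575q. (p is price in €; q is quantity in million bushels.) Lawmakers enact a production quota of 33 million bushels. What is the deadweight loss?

Competitive equilibrium: 75 − 0.4q = 31 + 0.575q → q* = 45.1282, p* = 56.9487.
At q = 33: demand price = 75 − 0.4·33 = 61.8; supply price = 31 + 0.575·33 = 49.975.
Δq = 45.1282 − 33 = 12.1282; wedge = 61.8 − 49.975 = 11.825.
Deadweight loss = ½ × 12.1282 × 11.825 = €71.71 million.

€71.71 million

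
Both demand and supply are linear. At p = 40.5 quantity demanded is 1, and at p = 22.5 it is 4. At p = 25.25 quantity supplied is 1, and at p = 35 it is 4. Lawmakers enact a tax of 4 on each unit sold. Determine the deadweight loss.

Demand slope = (22.5 − 40.5)/(4 − 1) = −6, so p = 46.5 − 6q.
Supply slope = (35 − 25.25)/(4 − 1) = 3.25, so p = 22 + 3.25q.
Competitive equilibrium: 46.5 − 6q = 22 + 3.25q → q* = 2.6486, p* = 30.6081.
With the tax, the buyer price exceeds the seller price by 4: (46.5 − 6q) − (22 + 3.25q) = 4 → q' = 2.2162.
Δq = 2.6486 − 2.2162 = 0.4324; the wedge equals the tax, 4.
Welfare loss = ½ × 0.4324 × 4 = 0.86.

0.86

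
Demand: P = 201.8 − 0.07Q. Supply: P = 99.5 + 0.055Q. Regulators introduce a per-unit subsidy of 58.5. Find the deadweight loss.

13689

Competitive equilibrium: 201.8 − 0.07Q = 99.5 + 0.055Q → Q* = 818.4, P* = 144.512.
The subsidy lowers effective supply by 58.5: P = 41 + 0.055Q.
New quantity: 201.8 − 0.07Q = 41 + 0.055Q → Q' = 1286.4.
Overproduction ΔQ = 1286.4 − 818.4 = 468; wedge = subsidy = 58.5.
DWL = ½ × 468 × 58.5 = 13689.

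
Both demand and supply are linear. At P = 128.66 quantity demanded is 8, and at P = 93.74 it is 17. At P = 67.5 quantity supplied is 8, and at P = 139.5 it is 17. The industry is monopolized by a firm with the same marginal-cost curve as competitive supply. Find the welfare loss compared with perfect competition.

62.24

Demand slope = (93.74 − 128.66)/(17 − 8) = −3.88, so P = 159.7 − 3.88Q.
Supply slope = (139.5 − 67.5)/(17 − 8) = 8, so P = 3.5 + 8Q.
Competitive equilibrium: 159.7 − 3.88Q = 3.5 + 8Q → Q* = 13.1481, P* = 108.6852.
Marginal revenue: MR = 159.7 − 7.76Q. Set MR = MC: 159.7 − 7.76Q = 3.5 + 8Q → Q_m = 9.9112.
Price P_m = 159.7 − 3.88·9.9112 = 121.2445; MC(Q_m) = 3.5 + 8·9.9112 = 82.7896.
Competitive Q* = 13.1481, so ΔQ = 3.2369; wedge = 121.2445 − 82.7896 = 38.4549.
Welfare loss = ½ × 3.2369 × 38.4549 = 62.24.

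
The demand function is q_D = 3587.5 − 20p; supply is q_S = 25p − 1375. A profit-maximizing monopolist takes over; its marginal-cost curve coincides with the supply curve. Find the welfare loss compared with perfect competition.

10961.69

In inverse form: demand p = 179.375 − 0.05q, supply p = 55 + 0.04q.
Competitive equilibrium: 179.375 − 0.05q = 55 + 0.04q → q* = 1381.94444, p* = 110.27778.
Marginal revenue: MR = 179.375 − 0.1q. Set MR = MC: 179.375 − 0.1q = 55 + 0.04q → q_m = 888.39286.
Price p_m = 179.375 − 0.05·888.39286 = 134.95536; MC(q_m) = 55 + 0.04·888.39286 = 90.53571.
Competitive q* = 1381.94444, so Δq = 493.55158; wedge = 134.95536 − 90.53571 = 44.41965.
Deadweight loss = ½ × 493.55158 × 44.41965 = 10961.69.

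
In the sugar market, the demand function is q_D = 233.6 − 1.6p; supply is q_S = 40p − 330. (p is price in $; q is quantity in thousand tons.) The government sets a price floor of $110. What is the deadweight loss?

$7740.07 thousand

In inverse form: demand p = 146 − 0.625q, supply p = 8.25 + 0.025q.
Competitive equilibrium: 146 − 0.625q = 8.25 + 0.025q → q* = 211.92308, p* = 13.54808.
At the floor p = 110, quantity demanded = (146 − 110)/0.625 = 57.6.
Sellers' marginal cost at q' = 57.6: 8.25 + 0.025·57.6 = 9.69.
Δq = 211.92308 − 57.6 = 154.32308; wedge = 110 − 9.69 = 100.31.
The triangle = ½ × 154.32308 × 100.31 = $7740.07 thousand.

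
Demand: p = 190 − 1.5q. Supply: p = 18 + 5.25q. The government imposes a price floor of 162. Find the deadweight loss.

156.74

Competitive equilibrium: 190 − 1.5q = 18 + 5.25q → q* = 25.4815, p* = 151.7778.
At the floor p = 162, quantity demanded = (190 − 162)/1.5 = 18.6667.
Sellers' marginal cost at q' = 18.6667: 18 + 5.25·18.6667 = 116.0002.
Δq = 25.4815 − 18.6667 = 6.8148; wedge = 162 − 116.0002 = 45.9998.
DWL = ½ × 6.8148 × 45.9998 = 156.74.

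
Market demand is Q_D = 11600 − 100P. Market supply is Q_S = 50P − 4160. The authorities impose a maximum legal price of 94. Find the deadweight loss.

In inverse form: demand P = 116 − 0.01Q, supply P = 83.2 + 0.02Q.
Competitive equilibrium: 116 − 0.01Q = 83.2 + 0.02Q → Q* = 1093.3333, P* = 105.0667.
At the ceiling P = 94, quantity supplied = (94 − 83.2)/0.02 = 540.
Willingness to pay at Q' = 540: 116 − 0.01·540 = 110.6.
ΔQ = 1093.3333 − 540 = 553.3333; wedge = 110.6 − 94 = 16.6.
The triangle = ½ × 553.3333 × 16.6 = 4592.67.

4592.67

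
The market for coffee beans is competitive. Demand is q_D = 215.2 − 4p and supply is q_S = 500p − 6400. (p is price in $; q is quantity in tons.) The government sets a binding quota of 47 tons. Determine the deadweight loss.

$1686.65

In inverse form: demand p = 53.8 − 0.25q, supply p = 12.8 + 0.002q.
Competitive equilibrium: 53.8 − 0.25q = 12.8 + 0.002q → q* = 162.6984, p* = 13.1254.
At q = 47: demand price = 53.8 − 0.25·47 = 42.05; supply price = 12.8 + 0.002·47 = 12.894.
Δq = 162.6984 − 47 = 115.6984; wedge = 42.05 − 12.894 = 29.156.
Deadweight loss = ½ × 115.6984 × 29.156 = $1686.65.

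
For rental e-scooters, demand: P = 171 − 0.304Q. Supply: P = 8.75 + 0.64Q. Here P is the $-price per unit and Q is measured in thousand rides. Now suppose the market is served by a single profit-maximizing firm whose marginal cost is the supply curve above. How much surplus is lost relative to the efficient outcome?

Competitive equilibrium: 171 − 0.304Q = 8.75 + 0.64Q → Q* = 171.875, P* = 118.75.
Marginal revenue: MR = 171 − 0.608Q. Set MR = MC: 171 − 0.608Q = 8.75 + 0.64Q → Q_m = 130.008.
Price P_m = 171 − 0.304·130.008 = 131.4776; MC(Q_m) = 8.75 + 0.64·130.008 = 91.9551.
Competitive Q* = 171.875, so ΔQ = 41.867; wedge = 131.4776 − 91.9551 = 39.5225.
DWL = ½ × 41.867 × 39.5225 = $827.34 thousand.

$827.34 thousand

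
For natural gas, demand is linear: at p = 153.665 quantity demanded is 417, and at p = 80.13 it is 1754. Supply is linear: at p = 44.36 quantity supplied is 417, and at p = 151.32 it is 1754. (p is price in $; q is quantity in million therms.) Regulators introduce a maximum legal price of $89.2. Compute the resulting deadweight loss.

Demand slope = (80.13 − 153.665)/(1754 − 417) = −0.055, so p = 176.6 − 0.055q.
Supply slope = (151.32 − 44.36)/(1754 − 417) = 0.08, so p = 11 + 0.08q.
Competitive equilibrium: 176.6 − 0.055q = 11 + 0.08q → q* = 1226.6667, p* = 109.1333.
At the ceiling p = 89.2, quantity supplied = (89.2 − 11)/0.08 = 977.5.
Willingness to pay at q' = 977.5: 176.6 − 0.055·977.5 = 122.8375.
Δq = 1226.6667 − 977.5 = 249.1667; wedge = 122.8375 − 89.2 = 33.6375.
The triangle = ½ × 249.1667 × 33.6375 = $4190.67 million.

$4190.67 million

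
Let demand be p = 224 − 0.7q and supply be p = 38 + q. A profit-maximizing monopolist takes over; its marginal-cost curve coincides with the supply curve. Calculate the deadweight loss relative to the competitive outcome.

865.61

Competitive equilibrium: 224 − 0.7q = 38 + q → q* = 109.4118, p* = 147.4118.
Marginal revenue: MR = 224 − 1.4q. Set MR = MC: 224 − 1.4q = 38 + q → q_m = 77.5.
Price p_m = 224 − 0.7·77.5 = 169.75; MC(q_m) = 38 + 1·77.5 = 115.5.
Competitive q* = 109.4118, so Δq = 31.9118; wedge = 169.75 − 115.5 = 54.25.
The triangle = ½ × 31.9118 × 54.25 = 865.61.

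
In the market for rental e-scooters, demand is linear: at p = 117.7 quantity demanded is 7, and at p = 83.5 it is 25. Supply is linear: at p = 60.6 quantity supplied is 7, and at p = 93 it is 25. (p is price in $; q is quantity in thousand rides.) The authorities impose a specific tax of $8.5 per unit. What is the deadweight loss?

Demand slope = (83.5 − 117.7)/(25 − 7) = −1.9, so p = 131 − 1.9q.
Supply slope = (93 − 60.6)/(25 − 7) = 1.8, so p = 48 + 1.8q.
Competitive equilibrium: 131 − 1.9q = 48 + 1.8q → q* = 22.4324, p* = 88.3784.
With the tax, the buyer price exceeds the seller price by 8.5: (131 − 1.9q) − (48 + 1.8q) = 8.5 → q' = 20.1351.
Δq = 22.4324 − 20.1351 = 2.2973; the wedge equals the tax, 8.5.
Welfare loss = ½ × 2.2973 × 8.5 = $9.76 thousand.

$9.76 thousand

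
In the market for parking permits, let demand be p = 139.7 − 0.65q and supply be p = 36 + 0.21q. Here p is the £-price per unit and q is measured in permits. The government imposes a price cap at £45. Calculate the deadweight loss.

£2597.66

Competitive equilibrium: 139.7 − 0.65q = 36 + 0.21q → q* = 120.5814, p* = 61.3221.
At the ceiling p = 45, quantity supplied = (45 − 36)/0.21 = 42.8571.
Willingness to pay at q' = 42.8571: 139.7 − 0.65·42.8571 = 111.8429.
Δq = 120.5814 − 42.8571 = 77.7243; wedge = 111.8429 − 45 = 66.8429.
Welfare loss = ½ × 77.7243 × 66.8429 = £2597.66.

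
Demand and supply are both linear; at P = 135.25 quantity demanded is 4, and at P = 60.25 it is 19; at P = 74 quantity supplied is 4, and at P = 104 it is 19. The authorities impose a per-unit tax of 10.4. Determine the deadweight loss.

7.73

Demand slope = (60.25 − 135.25)/(19 − 4) = −5, so P = 155.25 − 5Q.
Supply slope = (104 − 74)/(19 − 4) = 2, so P = 66 + 2Q.
Competitive equilibrium: 155.25 − 5Q = 66 + 2Q → Q* = 12.75, P* = 91.5.
With the tax, the buyer price exceeds the seller price by 10.4: (155.25 − 5Q) − (66 + 2Q) = 10.4 → Q' = 11.2643.
ΔQ = 12.75 − 11.2643 = 1.4857; the wedge equals the tax, 10.4.
Deadweight loss = ½ × 1.4857 × 10.4 = 7.73.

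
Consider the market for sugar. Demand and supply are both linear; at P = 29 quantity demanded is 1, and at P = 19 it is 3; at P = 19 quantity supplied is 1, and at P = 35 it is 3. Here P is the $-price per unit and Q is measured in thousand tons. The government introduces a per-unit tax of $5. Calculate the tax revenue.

$6.92 thousand

Demand slope = (19 − 29)/(3 − 1) = −5, so P = 34 − 5Q.
Supply slope = (35 − 19)/(3 − 1) = 8, so P = 11 + 8Q.
Competitive equilibrium: 34 − 5Q = 11 + 8Q → Q* = 1.7692, P* = 25.1538.
With the tax, the buyer price exceeds the seller price by 5: (34 − 5Q) − (11 + 8Q) = 5 → Q' = 1.3846.
Tax revenue = 5 × 1.3846 = $6.92 thousand.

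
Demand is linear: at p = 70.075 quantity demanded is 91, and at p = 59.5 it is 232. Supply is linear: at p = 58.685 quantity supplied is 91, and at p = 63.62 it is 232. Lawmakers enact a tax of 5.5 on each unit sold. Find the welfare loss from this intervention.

137.50

Demand slope = (59.5 − 70.075)/(232 − 91) = −0.075, so p = 76.9 − 0.075q.
Supply slope = (63.62 − 58.685)/(232 − 91) = 0.035, so p = 55.5 + 0.035q.
Competitive equilibrium: 76.9 − 0.075q = 55.5 + 0.035q → q* = 194.5455, p* = 62.3091.
With the tax, the buyer price exceeds the seller price by 5.5: (76.9 − 0.075q) − (55.5 + 0.035q) = 5.5 → q' = 144.5455.
Δq = 194.5455 − 144.5455 = 50; the wedge equals the tax, 5.5.
Deadweight loss = ½ × 50 × 5.5 = 137.50.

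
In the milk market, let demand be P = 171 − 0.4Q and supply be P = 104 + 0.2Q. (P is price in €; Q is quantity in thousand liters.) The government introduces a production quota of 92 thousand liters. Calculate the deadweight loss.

€116.03 thousand

Competitive equilibrium: 171 − 0.4Q = 104 + 0.2Q → Q* = 111.6667, P* = 126.3333.
At Q = 92: demand price = 171 − 0.4·92 = 134.2; supply price = 104 + 0.2·92 = 122.4.
ΔQ = 111.6667 − 92 = 19.6667; wedge = 134.2 − 122.4 = 11.8.
The triangle = ½ × 19.6667 × 11.8 = €116.03 thousand.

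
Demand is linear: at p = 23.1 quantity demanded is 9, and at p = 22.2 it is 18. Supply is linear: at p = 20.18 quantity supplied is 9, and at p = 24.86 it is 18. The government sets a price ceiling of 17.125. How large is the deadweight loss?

34.73

Demand slope = (22.2 − 23.1)/(18 − 9) = −0.1, so p = 24 − 0.1q.
Supply slope = (24.86 − 20.18)/(18 − 9) = 0.52, so p = 15.5 + 0.52q.
Competitive equilibrium: 24 − 0.1q = 15.5 + 0.52q → q* = 13.7097, p* = 22.629.
At the ceiling p = 17.125, quantity supplied = (17.125 − 15.5)/0.52 = 3.125.
Willingness to pay at q' = 3.125: 24 − 0.1·3.125 = 23.6875.
Δq = 13.7097 − 3.125 = 10.5847; wedge = 23.6875 − 17.125 = 6.5625.
The triangle = ½ × 10.5847 × 6.5625 = 34.73.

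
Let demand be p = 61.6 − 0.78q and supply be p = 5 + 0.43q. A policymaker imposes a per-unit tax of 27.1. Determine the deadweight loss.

Competitive equilibrium: 61.6 − 0.78q = 5 + 0.43q → q* = 46.7769, p* = 25.114.
With the tax, the buyer price exceeds the seller price by 27.1: (61.6 − 0.78q) − (5 + 0.43q) = 27.1 → q' = 24.3802.
Δq = 46.7769 − 24.3802 = 22.3967; the wedge equals the tax, 27.1.
DWL = ½ × 22.3967 × 27.1 = 303.48.

303.48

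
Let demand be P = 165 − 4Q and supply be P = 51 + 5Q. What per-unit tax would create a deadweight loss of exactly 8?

12

Competitive equilibrium: 165 − 4Q = 51 + 5Q → Q* = 12.6667, P* = 114.3333.
A tax t gives ΔQ = t/9 and wedge t, so DWL = t²/18.
t²/18 = 8 → t² = 144 → t = 12.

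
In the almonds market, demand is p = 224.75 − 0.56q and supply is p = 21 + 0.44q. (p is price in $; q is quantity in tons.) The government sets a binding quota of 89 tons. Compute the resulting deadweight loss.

$6583.78

Competitive equilibrium: 224.75 − 0.56q = 21 + 0.44q → q* = 203.75, p* = 110.65.
At q = 89: demand price = 224.75 − 0.56·89 = 174.91; supply price = 21 + 0.44·89 = 60.16.
Δq = 203.75 − 89 = 114.75; wedge = 174.91 − 60.16 = 114.75.
The triangle = ½ × 114.75 × 114.75 = $6583.78.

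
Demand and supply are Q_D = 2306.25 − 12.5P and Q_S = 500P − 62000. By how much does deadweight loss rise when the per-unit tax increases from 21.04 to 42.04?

8077.32

In inverse form: demand P = 184.5 − 0.08Q, supply P = 124 + 0.002Q.
Competitive equilibrium: 184.5 − 0.08Q = 124 + 0.002Q → Q* = 737.8049, P* = 125.4756.
For a per-unit tax t: ΔQ = t/0.082, so DWL = ½·t·(t/0.082) = t²/0.164.
At t = 21.04: DWL = 2699.278. At t = 42.04: DWL = 10776.595.
Increase = 10776.595 − 2699.278 = 8077.32.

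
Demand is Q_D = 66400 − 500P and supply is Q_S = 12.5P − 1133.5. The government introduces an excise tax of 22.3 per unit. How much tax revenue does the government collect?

In inverse form: demand P = 132.8 − 0.002Q, supply P = 90.68 + 0.08Q.
Competitive equilibrium: 132.8 − 0.002Q = 90.68 + 0.08Q → Q* = 513.6585, P* = 131.7727.
With the tax, the buyer price exceeds the seller price by 22.3: (132.8 − 0.002Q) − (90.68 + 0.08Q) = 22.3 → Q' = 241.7073.
Tax revenue = 22.3 × 241.7073 = 5390.07.

5390.07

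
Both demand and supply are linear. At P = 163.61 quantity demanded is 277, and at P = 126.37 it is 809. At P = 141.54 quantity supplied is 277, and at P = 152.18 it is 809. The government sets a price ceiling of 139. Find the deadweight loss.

Demand slope = (126.37 − 163.61)/(809 − 277) = −0.07, so P = 183 − 0.07Q.
Supply slope = (152.18 − 141.54)/(809 − 277) = 0.02, so P = 136 + 0.02Q.
Competitive equilibrium: 183 − 0.07Q = 136 + 0.02Q → Q* = 522.2222, P* = 146.4444.
At the ceiling P = 139, quantity supplied = (139 − 136)/0.02 = 150.
Willingness to pay at Q' = 150: 183 − 0.07·150 = 172.5.
ΔQ = 522.2222 − 150 = 372.2222; wedge = 172.5 − 139 = 33.5.
Welfare loss = ½ × 372.2222 × 33.5 = 6234.72.

6234.72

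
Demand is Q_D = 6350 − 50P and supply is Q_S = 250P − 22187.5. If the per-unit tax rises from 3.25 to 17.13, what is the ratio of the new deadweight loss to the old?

27.781

In inverse form: demand P = 127 − 0.02Q, supply P = 88.75 + 0.004Q.
Competitive equilibrium: 127 − 0.02Q = 88.75 + 0.004Q → Q* = 1593.75, P* = 95.125.
For a per-unit tax t: ΔQ = t/0.024, so DWL = ½·t·(t/0.024) = t²/0.048.
At t = 3.25: DWL = 220.052. At t = 17.13: DWL = 6113.269.
Ratio = (17.13/3.25)² = 27.781.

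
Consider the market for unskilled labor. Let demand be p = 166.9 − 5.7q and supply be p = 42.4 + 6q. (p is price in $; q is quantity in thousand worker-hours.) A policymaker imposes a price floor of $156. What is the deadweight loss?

$445.72 thousand

Competitive equilibrium: 166.9 − 5.7q = 42.4 + 6q → q* = 10.64103, p* = 106.24615.
At the floor p = 156, quantity demanded = (166.9 − 156)/5.7 = 1.91228.
Sellers' marginal cost at q' = 1.91228: 42.4 + 6·1.91228 = 53.87368.
Δq = 10.64103 − 1.91228 = 8.72875; wedge = 156 − 53.87368 = 102.12632.
Deadweight loss = ½ × 8.72875 × 102.12632 = $445.72 thousand.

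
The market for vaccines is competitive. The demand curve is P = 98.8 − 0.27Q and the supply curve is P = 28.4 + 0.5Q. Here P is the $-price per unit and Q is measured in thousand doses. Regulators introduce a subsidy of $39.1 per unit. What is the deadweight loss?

Competitive equilibrium: 98.8 − 0.27Q = 28.4 + 0.5Q → Q* = 91.4286, P* = 74.1143.
The subsidy lowers effective supply by 39.1: P = 0.5Q − 10.7.
New quantity: 98.8 − 0.27Q = 0.5Q − 10.7 → Q' = 142.2078.
Overproduction ΔQ = 142.2078 − 91.4286 = 50.7792; wedge = subsidy = 39.1.
Deadweight loss = ½ × 50.7792 × 39.1 = $992.73 thousand.

$992.73 thousand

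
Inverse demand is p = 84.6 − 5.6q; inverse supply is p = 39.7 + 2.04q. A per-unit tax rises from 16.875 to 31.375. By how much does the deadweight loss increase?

Competitive equilibrium: 84.6 − 5.6q = 39.7 + 2.04q → q* = 5.877, p* = 51.689.
For a per-unit tax t: Δq = t/7.64, so DWL = ½·t·(t/7.64) = t²/15.28.
At t = 16.875: DWL = 18.636. At t = 31.375: DWL = 64.423.
Increase = 64.423 − 18.636 = 45.79.

45.79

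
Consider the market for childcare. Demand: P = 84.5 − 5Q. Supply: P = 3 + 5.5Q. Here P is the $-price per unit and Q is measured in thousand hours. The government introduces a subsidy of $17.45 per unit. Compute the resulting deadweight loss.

$14.50 thousand

Competitive equilibrium: 84.5 − 5Q = 3 + 5.5Q → Q* = 7.7619, P* = 45.6905.
The subsidy lowers effective supply by 17.45: P = 5.5Q − 14.45.
New quantity: 84.5 − 5Q = 5.5Q − 14.45 → Q' = 9.4238.
Overproduction ΔQ = 9.4238 − 7.7619 = 1.6619; wedge = subsidy = 17.45.
The triangle = ½ × 1.6619 × 17.45 = $14.50 thousand.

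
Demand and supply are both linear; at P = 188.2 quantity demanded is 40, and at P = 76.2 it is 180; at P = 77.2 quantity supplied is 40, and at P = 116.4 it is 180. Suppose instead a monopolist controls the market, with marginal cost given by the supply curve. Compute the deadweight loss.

1993.33

Demand slope = (76.2 − 188.2)/(180 − 40) = −0.8, so P = 220.2 − 0.8Q.
Supply slope = (116.4 − 77.2)/(180 − 40) = 0.28, so P = 66 + 0.28Q.
Competitive equilibrium: 220.2 − 0.8Q = 66 + 0.28Q → Q* = 142.7778, P* = 105.9778.
Marginal revenue: MR = 220.2 − 1.6Q. Set MR = MC: 220.2 − 1.6Q = 66 + 0.28Q → Q_m = 82.0213.
Price P_m = 220.2 − 0.8·82.0213 = 154.583; MC(Q_m) = 66 + 0.28·82.0213 = 88.966.
Competitive Q* = 142.7778, so ΔQ = 60.7565; wedge = 154.583 − 88.966 = 65.617.
Welfare loss = ½ × 60.7565 × 65.617 = 1993.33.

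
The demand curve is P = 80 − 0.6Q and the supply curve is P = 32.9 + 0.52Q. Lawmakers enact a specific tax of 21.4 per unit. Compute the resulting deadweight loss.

204.45

Competitive equilibrium: 80 − 0.6Q = 32.9 + 0.52Q → Q* = 42.0536, P* = 54.7679.
With the tax, the buyer price exceeds the seller price by 21.4: (80 − 0.6Q) − (32.9 + 0.52Q) = 21.4 → Q' = 22.9464.
ΔQ = 42.0536 − 22.9464 = 19.1072; the wedge equals the tax, 21.4.
Deadweight loss = ½ × 19.1072 × 21.4 = 204.45.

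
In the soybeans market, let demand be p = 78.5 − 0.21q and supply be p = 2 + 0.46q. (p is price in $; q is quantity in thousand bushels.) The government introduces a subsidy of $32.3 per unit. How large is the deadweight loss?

$778.57 thousand

Competitive equilibrium: 78.5 − 0.21q = 2 + 0.46q → q* = 114.1791, p* = 54.52239.
The subsidy lowers effective supply by 32.3: p = 0.46q − 30.3.
New quantity: 78.5 − 0.21q = 0.46q − 30.3 → q' = 162.38806.
Overproduction Δq = 162.38806 − 114.1791 = 48.20896; wedge = subsidy = 32.3.
The triangle = ½ × 48.20896 × 32.3 = $778.57 thousand.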